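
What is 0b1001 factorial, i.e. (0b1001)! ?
Convert 0b1001 (binary) → 8 + 1 = 9 (decimal)
Compute 9! = 362880
362880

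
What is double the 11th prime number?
The 11th prime number = 31
Compute 31 × 2 = 62
62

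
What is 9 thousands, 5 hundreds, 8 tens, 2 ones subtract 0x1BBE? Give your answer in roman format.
Convert 9 thousands, 5 hundreds, 8 tens, 2 ones (place-value notation) → 9×1000 + 5×100 + 8×10 + 2 = 9582 (decimal)
Convert 0x1BBE (hexadecimal) → 1×4096 + 11×256 + 11×16 + 14 = 7102 (decimal)
Compute 9582 - 7102 = 2480
Convert 2480 (decimal) → 2480 = 1000 + 1000 + 400 + 50 + 10 + 10 + 10 → MMCDLXXX (Roman numeral)
MMCDLXXX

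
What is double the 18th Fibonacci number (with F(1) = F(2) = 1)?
The 18th Fibonacci number (with F(1) = F(2) = 1) = 2584
Compute 2584 × 2 = 5168
5168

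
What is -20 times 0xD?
Convert 0xD (hexadecimal) → 13 (decimal)
Compute -20 × 13 = -260
-260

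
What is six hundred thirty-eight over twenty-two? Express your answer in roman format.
Convert six hundred thirty-eight (English words) → 6×100 + 38 = 638 (decimal)
Convert twenty-two (English words) → 22 (decimal)
Compute 638 ÷ 22 = 29
Convert 29 (decimal) → 29 = 10 + 10 + 9 → XXIX (Roman numeral)
XXIX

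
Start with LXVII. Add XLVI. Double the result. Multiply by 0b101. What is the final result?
Convert LXVII (Roman numeral) → 50 + 10 + 5 + 1 + 1 = 67 (decimal)
Start: 67
Convert XLVI (Roman numeral) → 40 + 5 + 1 = 46 (decimal)
67 + 46 = 113
113 × 2 = 226
Convert 0b101 (binary) → 4 + 1 = 5 (decimal)
226 × 5 = 1130
1130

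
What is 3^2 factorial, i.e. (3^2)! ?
Convert 3^2 (power) → 9 (decimal)
Compute 9! = 362880
362880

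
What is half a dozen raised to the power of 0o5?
Convert half a dozen (colloquial) → 6 (decimal)
Convert 0o5 (octal) → 5 (decimal)
Compute 6 ^ 5 = 7776
7776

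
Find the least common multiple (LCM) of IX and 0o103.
Convert IX (Roman numeral) → 9 (decimal)
Convert 0o103 (octal) → 1×64 + 3 = 67 (decimal)
Compute lcm(9, 67) = 603
603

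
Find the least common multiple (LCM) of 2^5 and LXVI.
Convert 2^5 (power) → 32 (decimal)
Convert LXVI (Roman numeral) → 50 + 10 + 5 + 1 = 66 (decimal)
Compute lcm(32, 66) = 1056
1056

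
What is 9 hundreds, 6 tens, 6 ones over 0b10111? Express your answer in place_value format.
Convert 9 hundreds, 6 tens, 6 ones (place-value notation) → 9×100 + 6×10 + 6 = 966 (decimal)
Convert 0b10111 (binary) → 16 + 4 + 2 + 1 = 23 (decimal)
Compute 966 ÷ 23 = 42
Convert 42 (decimal) → 42 = 4×10 + 2 → 4 tens, 2 ones (place-value notation)
4 tens, 2 ones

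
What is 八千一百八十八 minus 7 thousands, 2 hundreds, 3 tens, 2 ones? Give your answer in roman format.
Convert 八千一百八十八 (Chinese numeral) → 8×1000 + 1×100 + 8×10 + 8 = 8188 (decimal)
Convert 7 thousands, 2 hundreds, 3 tens, 2 ones (place-value notation) → 7×1000 + 2×100 + 3×10 + 2 = 7232 (decimal)
Compute 8188 - 7232 = 956
Convert 956 (decimal) → 956 = 900 + 50 + 5 + 1 → CMLVI (Roman numeral)
CMLVI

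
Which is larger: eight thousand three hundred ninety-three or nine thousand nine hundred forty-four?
Convert eight thousand three hundred ninety-three (English words) → 8×1000 + 3×100 + 93 = 8393 (decimal)
Convert nine thousand nine hundred forty-four (English words) → 9×1000 + 9×100 + 44 = 9944 (decimal)
Compare 8393 vs 9944: larger = 9944
9944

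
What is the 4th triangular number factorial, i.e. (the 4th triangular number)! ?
Convert the 4th triangular number (triangular index) → 4×5/2 = 10 (decimal)
Compute 10! = 3628800
3628800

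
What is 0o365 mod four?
Convert 0o365 (octal) → 3×64 + 6×8 + 5 = 245 (decimal)
Convert four (English words) → 4 (decimal)
Compute 245 mod 4 = 1
1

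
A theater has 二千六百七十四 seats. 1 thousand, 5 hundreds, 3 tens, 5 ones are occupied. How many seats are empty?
Convert 二千六百七十四 (Chinese numeral) → 2×1000 + 6×100 + 7×10 + 4 = 2674 (decimal)
Convert 1 thousand, 5 hundreds, 3 tens, 5 ones (place-value notation) → 1×1000 + 5×100 + 3×10 + 5 = 1535 (decimal)
Compute 2674 - 1535 = 1139
1139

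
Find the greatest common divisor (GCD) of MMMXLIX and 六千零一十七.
Convert MMMXLIX (Roman numeral) → 1000 + 1000 + 1000 + 40 + 9 = 3049 (decimal)
Convert 六千零一十七 (Chinese numeral) → 6×1000 + 1×10 + 7 = 6017 (decimal)
Compute gcd(3049, 6017) = 1
1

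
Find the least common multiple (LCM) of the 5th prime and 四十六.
Convert the 5th prime (prime index) → 11 (decimal)
Convert 四十六 (Chinese numeral) → 4×10 + 6 = 46 (decimal)
Compute lcm(11, 46) = 506
506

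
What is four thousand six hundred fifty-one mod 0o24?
Convert four thousand six hundred fifty-one (English words) → 4×1000 + 6×100 + 51 = 4651 (decimal)
Convert 0o24 (octal) → 2×8 + 4 = 20 (decimal)
Compute 4651 mod 20 = 11
11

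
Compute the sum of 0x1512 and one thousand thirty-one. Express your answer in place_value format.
Convert 0x1512 (hexadecimal) → 1×4096 + 5×256 + 1×16 + 2 = 5394 (decimal)
Convert one thousand thirty-one (English words) → 1×1000 + 31 = 1031 (decimal)
Compute 5394 + 1031 = 6425
Convert 6425 (decimal) → 6425 = 6×1000 + 4×100 + 2×10 + 5 → 6 thousands, 4 hundreds, 2 tens, 5 ones (place-value notation)
6 thousands, 4 hundreds, 2 tens, 5 ones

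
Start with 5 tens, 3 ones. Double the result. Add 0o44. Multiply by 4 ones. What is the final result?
Convert 5 tens, 3 ones (place-value notation) → 5×10 + 3 = 53 (decimal)
Start: 53
53 × 2 = 106
Convert 0o44 (octal) → 4×8 + 4 = 36 (decimal)
106 + 36 = 142
Convert 4 ones (place-value notation) → 4 (decimal)
142 × 4 = 568
568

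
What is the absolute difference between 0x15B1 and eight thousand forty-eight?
Convert 0x15B1 (hexadecimal) → 1×4096 + 5×256 + 11×16 + 1 = 5553 (decimal)
Convert eight thousand forty-eight (English words) → 8×1000 + 48 = 8048 (decimal)
Compute |5553 - 8048| = 2495
2495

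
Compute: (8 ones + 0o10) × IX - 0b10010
Convert 8 ones (place-value notation) → 8 (decimal)
Convert 0o10 (octal) → 1×8 = 8 (decimal)
Convert IX (Roman numeral) → 9 (decimal)
Convert 0b10010 (binary) → 16 + 2 = 18 (decimal)
Expression in decimal: (8 + 8) × 9 - 18
Parentheses first: 8 + 8 = 16
Multiply: 16 × 9 = 144
Subtract: 144 - 18 = 126
126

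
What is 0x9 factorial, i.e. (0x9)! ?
Convert 0x9 (hexadecimal) → 9 (decimal)
Compute 9! = 362880
362880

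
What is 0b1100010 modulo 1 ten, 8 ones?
Convert 0b1100010 (binary) → 64 + 32 + 2 = 98 (decimal)
Convert 1 ten, 8 ones (place-value notation) → 1×10 + 8 = 18 (decimal)
Compute 98 mod 18 = 8
8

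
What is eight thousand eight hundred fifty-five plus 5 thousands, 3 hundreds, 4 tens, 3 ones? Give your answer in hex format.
Convert eight thousand eight hundred fifty-five (English words) → 8×1000 + 8×100 + 55 = 8855 (decimal)
Convert 5 thousands, 3 hundreds, 4 tens, 3 ones (place-value notation) → 5×1000 + 3×100 + 4×10 + 3 = 5343 (decimal)
Compute 8855 + 5343 = 14198
Convert 14198 (decimal) → 14198 = 3×4096 + 7×256 + 7×16 + 6 → 0x3776 (hexadecimal)
0x3776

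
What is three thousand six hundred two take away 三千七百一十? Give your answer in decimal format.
Convert three thousand six hundred two (English words) → 3×1000 + 6×100 + 2 = 3602 (decimal)
Convert 三千七百一十 (Chinese numeral) → 3×1000 + 7×100 + 1×10 = 3710 (decimal)
Compute 3602 - 3710 = -108
-108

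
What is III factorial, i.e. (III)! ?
Convert III (Roman numeral) → 1 + 1 + 1 = 3 (decimal)
Compute 3! = 6
6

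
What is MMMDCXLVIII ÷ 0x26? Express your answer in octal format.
Convert MMMDCXLVIII (Roman numeral) → 1000 + 1000 + 1000 + 500 + 100 + 40 + 5 + 1 + 1 + 1 = 3648 (decimal)
Convert 0x26 (hexadecimal) → 2×16 + 6 = 38 (decimal)
Compute 3648 ÷ 38 = 96
Convert 96 (decimal) → 96 = 1×64 + 4×8 → 0o140 (octal)
0o140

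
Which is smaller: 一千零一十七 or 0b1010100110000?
Convert 一千零一十七 (Chinese numeral) → 1×1000 + 1×10 + 7 = 1017 (decimal)
Convert 0b1010100110000 (binary) → 4096 + 1024 + 256 + 32 + 16 = 5424 (decimal)
Compare 1017 vs 5424: smaller = 1017
1017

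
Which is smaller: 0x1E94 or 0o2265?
Convert 0x1E94 (hexadecimal) → 1×4096 + 14×256 + 9×16 + 4 = 7828 (decimal)
Convert 0o2265 (octal) → 2×512 + 2×64 + 6×8 + 5 = 1205 (decimal)
Compare 7828 vs 1205: smaller = 1205
1205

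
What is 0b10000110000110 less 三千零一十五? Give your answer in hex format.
Convert 0b10000110000110 (binary) → 8192 + 256 + 128 + 4 + 2 = 8582 (decimal)
Convert 三千零一十五 (Chinese numeral) → 3×1000 + 1×10 + 5 = 3015 (decimal)
Compute 8582 - 3015 = 5567
Convert 5567 (decimal) → 5567 = 1×4096 + 5×256 + 11×16 + 15 → 0x15BF (hexadecimal)
0x15BF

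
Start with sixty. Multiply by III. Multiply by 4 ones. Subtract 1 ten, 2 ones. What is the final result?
Convert sixty (English words) → 60 (decimal)
Start: 60
Convert III (Roman numeral) → 1 + 1 + 1 = 3 (decimal)
60 × 3 = 180
Convert 4 ones (place-value notation) → 4 (decimal)
180 × 4 = 720
Convert 1 ten, 2 ones (place-value notation) → 1×10 + 2 = 12 (decimal)
720 - 12 = 708
708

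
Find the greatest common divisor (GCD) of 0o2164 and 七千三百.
Convert 0o2164 (octal) → 2×512 + 1×64 + 6×8 + 4 = 1140 (decimal)
Convert 七千三百 (Chinese numeral) → 7×1000 + 3×100 = 7300 (decimal)
Compute gcd(1140, 7300) = 20
20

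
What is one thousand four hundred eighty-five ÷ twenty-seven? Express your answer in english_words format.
Convert one thousand four hundred eighty-five (English words) → 1×1000 + 4×100 + 85 = 1485 (decimal)
Convert twenty-seven (English words) → 27 (decimal)
Compute 1485 ÷ 27 = 55
Convert 55 (decimal) → fifty-five (English words)
fifty-five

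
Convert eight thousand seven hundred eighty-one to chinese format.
Convert eight thousand seven hundred eighty-one (English words) → 8×1000 + 7×100 + 81 = 8781 (decimal)
Convert 8781 (decimal) → 8781 = 8×1000 + 7×100 + 8×10 + 1 → 八千七百八十一 (Chinese numeral)
八千七百八十一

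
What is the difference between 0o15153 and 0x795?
Convert 0o15153 (octal) → 1×4096 + 5×512 + 1×64 + 5×8 + 3 = 6763 (decimal)
Convert 0x795 (hexadecimal) → 7×256 + 9×16 + 5 = 1941 (decimal)
Difference: |6763 - 1941| = 4822
4822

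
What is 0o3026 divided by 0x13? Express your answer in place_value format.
Convert 0o3026 (octal) → 3×512 + 2×8 + 6 = 1558 (decimal)
Convert 0x13 (hexadecimal) → 1×16 + 3 = 19 (decimal)
Compute 1558 ÷ 19 = 82
Convert 82 (decimal) → 82 = 8×10 + 2 → 8 tens, 2 ones (place-value notation)
8 tens, 2 ones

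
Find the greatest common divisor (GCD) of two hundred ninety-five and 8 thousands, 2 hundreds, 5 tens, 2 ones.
Convert two hundred ninety-five (English words) → 2×100 + 95 = 295 (decimal)
Convert 8 thousands, 2 hundreds, 5 tens, 2 ones (place-value notation) → 8×1000 + 2×100 + 5×10 + 2 = 8252 (decimal)
Compute gcd(295, 8252) = 1
1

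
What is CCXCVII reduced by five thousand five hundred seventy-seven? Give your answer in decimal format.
Convert CCXCVII (Roman numeral) → 100 + 100 + 90 + 5 + 1 + 1 = 297 (decimal)
Convert five thousand five hundred seventy-seven (English words) → 5×1000 + 5×100 + 77 = 5577 (decimal)
Compute 297 - 5577 = -5280
-5280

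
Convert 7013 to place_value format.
Convert 7013 (decimal) → 7013 = 7×1000 + 1×10 + 3 → 7 thousands, 1 ten, 3 ones (place-value notation)
7 thousands, 1 ten, 3 ones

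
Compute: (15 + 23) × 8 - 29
Parentheses first: 15 + 23 = 38
Multiply: 38 × 8 = 304
Subtract: 304 - 29 = 275
275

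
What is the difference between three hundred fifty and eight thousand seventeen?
Convert three hundred fifty (English words) → 3×100 + 50 = 350 (decimal)
Convert eight thousand seventeen (English words) → 8×1000 + 17 = 8017 (decimal)
Difference: |350 - 8017| = 7667
7667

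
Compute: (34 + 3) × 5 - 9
Parentheses first: 34 + 3 = 37
Multiply: 37 × 5 = 185
Subtract: 185 - 9 = 176
176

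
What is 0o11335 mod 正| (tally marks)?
Convert 0o11335 (octal) → 1×4096 + 1×512 + 3×64 + 3×8 + 5 = 4829 (decimal)
Convert 正| (tally marks) → 5 + 1 = 6 (decimal)
Compute 4829 mod 6 = 5
5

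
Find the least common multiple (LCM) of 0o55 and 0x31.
Convert 0o55 (octal) → 5×8 + 5 = 45 (decimal)
Convert 0x31 (hexadecimal) → 3×16 + 1 = 49 (decimal)
Compute lcm(45, 49) = 2205
2205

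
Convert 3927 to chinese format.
Convert 3927 (decimal) → 3927 = 3×1000 + 9×100 + 2×10 + 7 → 三千九百二十七 (Chinese numeral)
三千九百二十七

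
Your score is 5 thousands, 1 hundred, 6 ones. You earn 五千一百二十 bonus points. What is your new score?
Convert 5 thousands, 1 hundred, 6 ones (place-value notation) → 5×1000 + 1×100 + 6 = 5106 (decimal)
Convert 五千一百二十 (Chinese numeral) → 5×1000 + 1×100 + 2×10 = 5120 (decimal)
Compute 5106 + 5120 = 10226
10226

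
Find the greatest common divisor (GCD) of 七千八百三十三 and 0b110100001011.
Convert 七千八百三十三 (Chinese numeral) → 7×1000 + 8×100 + 3×10 + 3 = 7833 (decimal)
Convert 0b110100001011 (binary) → 2048 + 1024 + 256 + 8 + 2 + 1 = 3339 (decimal)
Compute gcd(7833, 3339) = 21
21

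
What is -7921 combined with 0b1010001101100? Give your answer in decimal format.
Convert 0b1010001101100 (binary) → 4096 + 1024 + 64 + 32 + 8 + 4 = 5228 (decimal)
Compute -7921 + 5228 = -2693
-2693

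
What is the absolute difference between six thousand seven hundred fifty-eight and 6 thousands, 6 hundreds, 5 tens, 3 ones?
Convert six thousand seven hundred fifty-eight (English words) → 6×1000 + 7×100 + 58 = 6758 (decimal)
Convert 6 thousands, 6 hundreds, 5 tens, 3 ones (place-value notation) → 6×1000 + 6×100 + 5×10 + 3 = 6653 (decimal)
Compute |6758 - 6653| = 105
105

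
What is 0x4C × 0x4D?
Convert 0x4C (hexadecimal) → 4×16 + 12 = 76 (decimal)
Convert 0x4D (hexadecimal) → 4×16 + 13 = 77 (decimal)
Compute 76 × 77 = 5852
5852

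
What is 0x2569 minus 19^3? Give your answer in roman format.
Convert 0x2569 (hexadecimal) → 2×4096 + 5×256 + 6×16 + 9 = 9577 (decimal)
Convert 19^3 (power) → 6859 (decimal)
Compute 9577 - 6859 = 2718
Convert 2718 (decimal) → 2718 = 1000 + 1000 + 500 + 100 + 100 + 10 + 5 + 1 + 1 + 1 → MMDCCXVIII (Roman numeral)
MMDCCXVIII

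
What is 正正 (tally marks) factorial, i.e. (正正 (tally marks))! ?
Convert 正正 (tally marks) → 5 + 5 = 10 (decimal)
Compute 10! = 3628800
3628800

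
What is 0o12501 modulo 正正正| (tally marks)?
Convert 0o12501 (octal) → 1×4096 + 2×512 + 5×64 + 1 = 5441 (decimal)
Convert 正正正| (tally marks) → 5 + 5 + 5 + 1 = 16 (decimal)
Compute 5441 mod 16 = 1
1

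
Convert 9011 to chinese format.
Convert 9011 (decimal) → 9011 = 9×1000 + 1×10 + 1 → 九千零一十一 (Chinese numeral)
九千零一十一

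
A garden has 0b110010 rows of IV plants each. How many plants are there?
Convert IV (Roman numeral) → 4 (decimal)
Convert 0b110010 (binary) → 32 + 16 + 2 = 50 (decimal)
Compute 4 × 50 = 200
200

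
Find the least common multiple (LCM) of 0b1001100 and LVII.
Convert 0b1001100 (binary) → 64 + 8 + 4 = 76 (decimal)
Convert LVII (Roman numeral) → 50 + 5 + 1 + 1 = 57 (decimal)
Compute lcm(76, 57) = 228
228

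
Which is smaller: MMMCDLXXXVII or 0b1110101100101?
Convert MMMCDLXXXVII (Roman numeral) → 1000 + 1000 + 1000 + 400 + 50 + 10 + 10 + 10 + 5 + 1 + 1 = 3487 (decimal)
Convert 0b1110101100101 (binary) → 4096 + 2048 + 1024 + 256 + 64 + 32 + 4 + 1 = 7525 (decimal)
Compare 3487 vs 7525: smaller = 3487
3487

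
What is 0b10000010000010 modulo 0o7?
Convert 0b10000010000010 (binary) → 8192 + 128 + 2 = 8322 (decimal)
Convert 0o7 (octal) → 7 (decimal)
Compute 8322 mod 7 = 6
6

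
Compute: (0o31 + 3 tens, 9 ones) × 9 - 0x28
Convert 0o31 (octal) → 3×8 + 1 = 25 (decimal)
Convert 3 tens, 9 ones (place-value notation) → 3×10 + 9 = 39 (decimal)
Convert 0x28 (hexadecimal) → 2×16 + 8 = 40 (decimal)
Expression in decimal: (25 + 39) × 9 - 40
Parentheses first: 25 + 39 = 64
Multiply: 64 × 9 = 576
Subtract: 576 - 40 = 536
536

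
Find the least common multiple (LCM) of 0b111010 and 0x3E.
Convert 0b111010 (binary) → 32 + 16 + 8 + 2 = 58 (decimal)
Convert 0x3E (hexadecimal) → 3×16 + 14 = 62 (decimal)
Compute lcm(58, 62) = 1798
1798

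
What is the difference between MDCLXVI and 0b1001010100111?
Convert MDCLXVI (Roman numeral) → 1000 + 500 + 100 + 50 + 10 + 5 + 1 = 1666 (decimal)
Convert 0b1001010100111 (binary) → 4096 + 512 + 128 + 32 + 4 + 2 + 1 = 4775 (decimal)
Difference: |1666 - 4775| = 3109
3109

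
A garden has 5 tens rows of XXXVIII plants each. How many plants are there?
Convert XXXVIII (Roman numeral) → 10 + 10 + 10 + 5 + 1 + 1 + 1 = 38 (decimal)
Convert 5 tens (place-value notation) → 5×10 = 50 (decimal)
Compute 38 × 50 = 1900
1900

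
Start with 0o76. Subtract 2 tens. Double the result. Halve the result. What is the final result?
Convert 0o76 (octal) → 7×8 + 6 = 62 (decimal)
Start: 62
Convert 2 tens (place-value notation) → 2×10 = 20 (decimal)
62 - 20 = 42
42 × 2 = 84
84 ÷ 2 = 42
42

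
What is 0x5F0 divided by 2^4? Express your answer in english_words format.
Convert 0x5F0 (hexadecimal) → 5×256 + 15×16 = 1520 (decimal)
Convert 2^4 (power) → 16 (decimal)
Compute 1520 ÷ 16 = 95
Convert 95 (decimal) → ninety-five (English words)
ninety-five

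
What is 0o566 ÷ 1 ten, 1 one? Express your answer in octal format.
Convert 0o566 (octal) → 5×64 + 6×8 + 6 = 374 (decimal)
Convert 1 ten, 1 one (place-value notation) → 1×10 + 1 = 11 (decimal)
Compute 374 ÷ 11 = 34
Convert 34 (decimal) → 34 = 4×8 + 2 → 0o42 (octal)
0o42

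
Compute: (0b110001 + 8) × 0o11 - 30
Convert 0b110001 (binary) → 32 + 16 + 1 = 49 (decimal)
Convert 0o11 (octal) → 1×8 + 1 = 9 (decimal)
Expression in decimal: (49 + 8) × 9 - 30
Parentheses first: 49 + 8 = 57
Multiply: 57 × 9 = 513
Subtract: 513 - 30 = 483
483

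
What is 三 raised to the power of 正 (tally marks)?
Convert 三 (Chinese numeral) → 3 (decimal)
Convert 正 (tally marks) → 5 (decimal)
Compute 3 ^ 5 = 243
243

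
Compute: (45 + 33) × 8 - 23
Parentheses first: 45 + 33 = 78
Multiply: 78 × 8 = 624
Subtract: 624 - 23 = 601
601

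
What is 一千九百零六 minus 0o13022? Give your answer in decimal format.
Convert 一千九百零六 (Chinese numeral) → 1×1000 + 9×100 + 6 = 1906 (decimal)
Convert 0o13022 (octal) → 1×4096 + 3×512 + 2×8 + 2 = 5650 (decimal)
Compute 1906 - 5650 = -3744
-3744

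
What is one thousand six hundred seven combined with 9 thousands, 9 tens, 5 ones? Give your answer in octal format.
Convert one thousand six hundred seven (English words) → 1×1000 + 6×100 + 7 = 1607 (decimal)
Convert 9 thousands, 9 tens, 5 ones (place-value notation) → 9×1000 + 9×10 + 5 = 9095 (decimal)
Compute 1607 + 9095 = 10702
Convert 10702 (decimal) → 10702 = 2×4096 + 4×512 + 7×64 + 1×8 + 6 → 0o24716 (octal)
0o24716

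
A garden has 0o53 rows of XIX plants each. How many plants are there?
Convert XIX (Roman numeral) → 10 + 9 = 19 (decimal)
Convert 0o53 (octal) → 5×8 + 3 = 43 (decimal)
Compute 19 × 43 = 817
817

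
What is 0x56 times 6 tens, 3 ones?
Convert 0x56 (hexadecimal) → 5×16 + 6 = 86 (decimal)
Convert 6 tens, 3 ones (place-value notation) → 6×10 + 3 = 63 (decimal)
Compute 86 × 63 = 5418
5418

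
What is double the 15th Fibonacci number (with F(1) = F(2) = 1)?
The 15th Fibonacci number (with F(1) = F(2) = 1): 1, 1, 2, 3, 5, 8, 13, 21, 34, 55, 89, 144, 233, 377, 610 → 610
Compute 610 × 2 = 1220
1220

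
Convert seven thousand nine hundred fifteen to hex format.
Convert seven thousand nine hundred fifteen (English words) → 7×1000 + 9×100 + 15 = 7915 (decimal)
Convert 7915 (decimal) → 7915 = 1×4096 + 14×256 + 14×16 + 11 → 0x1EEB (hexadecimal)
0x1EEB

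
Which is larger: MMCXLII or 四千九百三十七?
Convert MMCXLII (Roman numeral) → 1000 + 1000 + 100 + 40 + 1 + 1 = 2142 (decimal)
Convert 四千九百三十七 (Chinese numeral) → 4×1000 + 9×100 + 3×10 + 7 = 4937 (decimal)
Compare 2142 vs 4937: larger = 4937
4937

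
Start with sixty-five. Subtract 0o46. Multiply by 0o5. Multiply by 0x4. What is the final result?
Convert sixty-five (English words) → 65 (decimal)
Start: 65
Convert 0o46 (octal) → 4×8 + 6 = 38 (decimal)
65 - 38 = 27
Convert 0o5 (octal) → 5 (decimal)
27 × 5 = 135
Convert 0x4 (hexadecimal) → 4 (decimal)
135 × 4 = 540
540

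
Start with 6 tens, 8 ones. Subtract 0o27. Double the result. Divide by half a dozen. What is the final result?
Convert 6 tens, 8 ones (place-value notation) → 6×10 + 8 = 68 (decimal)
Start: 68
Convert 0o27 (octal) → 2×8 + 7 = 23 (decimal)
68 - 23 = 45
45 × 2 = 90
Convert half a dozen (colloquial) → 6 (decimal)
90 ÷ 6 = 15
15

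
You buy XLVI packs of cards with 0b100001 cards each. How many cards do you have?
Convert 0b100001 (binary) → 32 + 1 = 33 (decimal)
Convert XLVI (Roman numeral) → 40 + 5 + 1 = 46 (decimal)
Compute 33 × 46 = 1518
1518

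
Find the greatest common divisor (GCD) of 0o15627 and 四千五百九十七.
Convert 0o15627 (octal) → 1×4096 + 5×512 + 6×64 + 2×8 + 7 = 7063 (decimal)
Convert 四千五百九十七 (Chinese numeral) → 4×1000 + 5×100 + 9×10 + 7 = 4597 (decimal)
Compute gcd(7063, 4597) = 1
1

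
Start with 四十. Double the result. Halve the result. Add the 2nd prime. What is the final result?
Convert 四十 (Chinese numeral) → 4×10 = 40 (decimal)
Start: 40
40 × 2 = 80
80 ÷ 2 = 40
Convert the 2nd prime (prime index) → 3 (decimal)
40 + 3 = 43
43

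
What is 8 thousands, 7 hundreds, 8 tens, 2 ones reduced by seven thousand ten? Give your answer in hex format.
Convert 8 thousands, 7 hundreds, 8 tens, 2 ones (place-value notation) → 8×1000 + 7×100 + 8×10 + 2 = 8782 (decimal)
Convert seven thousand ten (English words) → 7×1000 + 10 = 7010 (decimal)
Compute 8782 - 7010 = 1772
Convert 1772 (decimal) → 1772 = 6×256 + 14×16 + 12 → 0x6EC (hexadecimal)
0x6EC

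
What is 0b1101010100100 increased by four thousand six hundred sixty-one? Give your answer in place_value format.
Convert 0b1101010100100 (binary) → 4096 + 2048 + 512 + 128 + 32 + 4 = 6820 (decimal)
Convert four thousand six hundred sixty-one (English words) → 4×1000 + 6×100 + 61 = 4661 (decimal)
Compute 6820 + 4661 = 11481
Convert 11481 (decimal) → 11481 = 11×1000 + 4×100 + 8×10 + 1 → 11 thousands, 4 hundreds, 8 tens, 1 one (place-value notation)
11 thousands, 4 hundreds, 8 tens, 1 one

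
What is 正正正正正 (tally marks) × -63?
Convert 正正正正正 (tally marks) → 5 + 5 + 5 + 5 + 5 = 25 (decimal)
Compute 25 × -63 = -1575
-1575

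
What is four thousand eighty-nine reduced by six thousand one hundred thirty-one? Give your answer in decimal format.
Convert four thousand eighty-nine (English words) → 4×1000 + 89 = 4089 (decimal)
Convert six thousand one hundred thirty-one (English words) → 6×1000 + 1×100 + 31 = 6131 (decimal)
Compute 4089 - 6131 = -2042
-2042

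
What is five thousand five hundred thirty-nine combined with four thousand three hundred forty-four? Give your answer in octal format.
Convert five thousand five hundred thirty-nine (English words) → 5×1000 + 5×100 + 39 = 5539 (decimal)
Convert four thousand three hundred forty-four (English words) → 4×1000 + 3×100 + 44 = 4344 (decimal)
Compute 5539 + 4344 = 9883
Convert 9883 (decimal) → 9883 = 2×4096 + 3×512 + 2×64 + 3×8 + 3 → 0o23233 (octal)
0o23233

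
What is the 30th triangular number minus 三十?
The 30th triangular number = 30×31/2 = 465
Convert 三十 (Chinese numeral) → 3×10 = 30 (decimal)
Compute 465 - 30 = 435
435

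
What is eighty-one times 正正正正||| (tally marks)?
Convert eighty-one (English words) → 81 (decimal)
Convert 正正正正||| (tally marks) → 5 + 5 + 5 + 5 + 3 = 23 (decimal)
Compute 81 × 23 = 1863
1863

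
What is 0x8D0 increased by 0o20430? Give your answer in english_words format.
Convert 0x8D0 (hexadecimal) → 8×256 + 13×16 = 2256 (decimal)
Convert 0o20430 (octal) → 2×4096 + 4×64 + 3×8 = 8472 (decimal)
Compute 2256 + 8472 = 10728
Convert 10728 (decimal) → 10728 = 10×1000 + 7×100 + 28 → ten thousand seven hundred twenty-eight (English words)
ten thousand seven hundred twenty-eight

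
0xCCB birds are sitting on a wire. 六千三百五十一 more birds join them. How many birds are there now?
Convert 0xCCB (hexadecimal) → 12×256 + 12×16 + 11 = 3275 (decimal)
Convert 六千三百五十一 (Chinese numeral) → 6×1000 + 3×100 + 5×10 + 1 = 6351 (decimal)
Compute 3275 + 6351 = 9626
9626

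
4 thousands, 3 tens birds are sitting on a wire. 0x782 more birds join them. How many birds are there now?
Convert 4 thousands, 3 tens (place-value notation) → 4×1000 + 3×10 = 4030 (decimal)
Convert 0x782 (hexadecimal) → 7×256 + 8×16 + 2 = 1922 (decimal)
Compute 4030 + 1922 = 5952
5952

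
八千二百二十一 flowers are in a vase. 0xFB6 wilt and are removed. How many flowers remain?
Convert 八千二百二十一 (Chinese numeral) → 8×1000 + 2×100 + 2×10 + 1 = 8221 (decimal)
Convert 0xFB6 (hexadecimal) → 15×256 + 11×16 + 6 = 4022 (decimal)
Compute 8221 - 4022 = 4199
4199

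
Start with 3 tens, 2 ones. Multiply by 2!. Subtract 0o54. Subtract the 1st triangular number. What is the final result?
Convert 3 tens, 2 ones (place-value notation) → 3×10 + 2 = 32 (decimal)
Start: 32
Convert 2! (factorial) → 2 (decimal)
32 × 2 = 64
Convert 0o54 (octal) → 5×8 + 4 = 44 (decimal)
64 - 44 = 20
Convert the 1st triangular number (triangular index) → 1×2/2 = 1 (decimal)
20 - 1 = 19
19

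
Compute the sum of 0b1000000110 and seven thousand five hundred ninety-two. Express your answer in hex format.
Convert 0b1000000110 (binary) → 512 + 4 + 2 = 518 (decimal)
Convert seven thousand five hundred ninety-two (English words) → 7×1000 + 5×100 + 92 = 7592 (decimal)
Compute 518 + 7592 = 8110
Convert 8110 (decimal) → 8110 = 1×4096 + 15×256 + 10×16 + 14 → 0x1FAE (hexadecimal)
0x1FAE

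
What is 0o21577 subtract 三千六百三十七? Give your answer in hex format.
Convert 0o21577 (octal) → 2×4096 + 1×512 + 5×64 + 7×8 + 7 = 9087 (decimal)
Convert 三千六百三十七 (Chinese numeral) → 3×1000 + 6×100 + 3×10 + 7 = 3637 (decimal)
Compute 9087 - 3637 = 5450
Convert 5450 (decimal) → 5450 = 1×4096 + 5×256 + 4×16 + 10 → 0x154A (hexadecimal)
0x154A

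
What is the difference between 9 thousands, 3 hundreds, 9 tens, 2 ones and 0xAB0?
Convert 9 thousands, 3 hundreds, 9 tens, 2 ones (place-value notation) → 9×1000 + 3×100 + 9×10 + 2 = 9392 (decimal)
Convert 0xAB0 (hexadecimal) → 10×256 + 11×16 = 2736 (decimal)
Difference: |9392 - 2736| = 6656
6656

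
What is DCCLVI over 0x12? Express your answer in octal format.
Convert DCCLVI (Roman numeral) → 500 + 100 + 100 + 50 + 5 + 1 = 756 (decimal)
Convert 0x12 (hexadecimal) → 1×16 + 2 = 18 (decimal)
Compute 756 ÷ 18 = 42
Convert 42 (decimal) → 42 = 5×8 + 2 → 0o52 (octal)
0o52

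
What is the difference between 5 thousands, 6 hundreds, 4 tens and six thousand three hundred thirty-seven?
Convert 5 thousands, 6 hundreds, 4 tens (place-value notation) → 5×1000 + 6×100 + 4×10 = 5640 (decimal)
Convert six thousand three hundred thirty-seven (English words) → 6×1000 + 3×100 + 37 = 6337 (decimal)
Difference: |5640 - 6337| = 697
697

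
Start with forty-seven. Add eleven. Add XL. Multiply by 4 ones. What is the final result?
Convert forty-seven (English words) → 47 (decimal)
Start: 47
Convert eleven (English words) → 11 (decimal)
47 + 11 = 58
Convert XL (Roman numeral) → 40 (decimal)
58 + 40 = 98
Convert 4 ones (place-value notation) → 4 (decimal)
98 × 4 = 392
392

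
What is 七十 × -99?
Convert 七十 (Chinese numeral) → 7×10 = 70 (decimal)
Compute 70 × -99 = -6930
-6930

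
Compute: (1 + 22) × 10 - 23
Parentheses first: 1 + 22 = 23
Multiply: 23 × 10 = 230
Subtract: 230 - 23 = 207
207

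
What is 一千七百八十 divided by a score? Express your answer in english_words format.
Convert 一千七百八十 (Chinese numeral) → 1×1000 + 7×100 + 8×10 = 1780 (decimal)
Convert a score (colloquial) → 20 (decimal)
Compute 1780 ÷ 20 = 89
Convert 89 (decimal) → eighty-nine (English words)
eighty-nine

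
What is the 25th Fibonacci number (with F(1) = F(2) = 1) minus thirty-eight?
The 25th Fibonacci number (with F(1) = F(2) = 1) = 75025
Convert thirty-eight (English words) → 38 (decimal)
Compute 75025 - 38 = 74987
74987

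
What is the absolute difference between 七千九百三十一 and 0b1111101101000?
Convert 七千九百三十一 (Chinese numeral) → 7×1000 + 9×100 + 3×10 + 1 = 7931 (decimal)
Convert 0b1111101101000 (binary) → 4096 + 2048 + 1024 + 512 + 256 + 64 + 32 + 8 = 8040 (decimal)
Compute |7931 - 8040| = 109
109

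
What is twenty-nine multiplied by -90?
Convert twenty-nine (English words) → 29 (decimal)
Compute 29 × -90 = -2610
-2610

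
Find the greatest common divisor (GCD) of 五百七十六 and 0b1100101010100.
Convert 五百七十六 (Chinese numeral) → 5×100 + 7×10 + 6 = 576 (decimal)
Convert 0b1100101010100 (binary) → 4096 + 2048 + 256 + 64 + 16 + 4 = 6484 (decimal)
Compute gcd(576, 6484) = 4
4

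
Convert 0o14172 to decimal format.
Convert 0o14172 (octal) → 1×4096 + 4×512 + 1×64 + 7×8 + 2 = 6266 (decimal)
6266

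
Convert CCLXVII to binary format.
Convert CCLXVII (Roman numeral) → 100 + 100 + 50 + 10 + 5 + 1 + 1 = 267 (decimal)
Convert 267 (decimal) → 267 = 256 + 8 + 2 + 1 → 0b100001011 (binary)
0b100001011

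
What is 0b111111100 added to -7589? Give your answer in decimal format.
Convert 0b111111100 (binary) → 256 + 128 + 64 + 32 + 16 + 8 + 4 = 508 (decimal)
Compute 508 + -7589 = -7081
-7081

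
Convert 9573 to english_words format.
Convert 9573 (decimal) → 9573 = 9×1000 + 5×100 + 73 → nine thousand five hundred seventy-three (English words)
nine thousand five hundred seventy-three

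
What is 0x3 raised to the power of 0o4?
Convert 0x3 (hexadecimal) → 3 (decimal)
Convert 0o4 (octal) → 4 (decimal)
Compute 3 ^ 4 = 81
81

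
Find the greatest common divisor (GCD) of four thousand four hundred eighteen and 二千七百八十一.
Convert four thousand four hundred eighteen (English words) → 4×1000 + 4×100 + 18 = 4418 (decimal)
Convert 二千七百八十一 (Chinese numeral) → 2×1000 + 7×100 + 8×10 + 1 = 2781 (decimal)
Compute gcd(4418, 2781) = 1
1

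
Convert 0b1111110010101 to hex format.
Convert 0b1111110010101 (binary) → 4096 + 2048 + 1024 + 512 + 256 + 128 + 16 + 4 + 1 = 8085 (decimal)
Convert 8085 (decimal) → 8085 = 1×4096 + 15×256 + 9×16 + 5 → 0x1F95 (hexadecimal)
0x1F95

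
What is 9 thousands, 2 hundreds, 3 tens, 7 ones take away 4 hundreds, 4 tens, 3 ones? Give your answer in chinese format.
Convert 9 thousands, 2 hundreds, 3 tens, 7 ones (place-value notation) → 9×1000 + 2×100 + 3×10 + 7 = 9237 (decimal)
Convert 4 hundreds, 4 tens, 3 ones (place-value notation) → 4×100 + 4×10 + 3 = 443 (decimal)
Compute 9237 - 443 = 8794
Convert 8794 (decimal) → 8794 = 8×1000 + 7×100 + 9×10 + 4 → 八千七百九十四 (Chinese numeral)
八千七百九十四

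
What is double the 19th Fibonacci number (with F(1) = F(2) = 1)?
The 19th Fibonacci number (with F(1) = F(2) = 1) = 4181
Compute 4181 × 2 = 8362
8362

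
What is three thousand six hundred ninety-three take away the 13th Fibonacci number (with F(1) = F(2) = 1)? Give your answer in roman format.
Convert three thousand six hundred ninety-three (English words) → 3×1000 + 6×100 + 93 = 3693 (decimal)
Convert the 13th Fibonacci number (with F(1) = F(2) = 1) (Fibonacci index) → 1, 1, 2, 3, 5, 8, 13, 21, 34, 55, 89, 144, 233 → 233 (decimal)
Compute 3693 - 233 = 3460
Convert 3460 (decimal) → 3460 = 1000 + 1000 + 1000 + 400 + 50 + 10 → MMMCDLX (Roman numeral)
MMMCDLX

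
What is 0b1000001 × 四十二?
Convert 0b1000001 (binary) → 64 + 1 = 65 (decimal)
Convert 四十二 (Chinese numeral) → 4×10 + 2 = 42 (decimal)
Compute 65 × 42 = 2730
2730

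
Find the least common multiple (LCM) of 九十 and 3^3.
Convert 九十 (Chinese numeral) → 9×10 = 90 (decimal)
Convert 3^3 (power) → 27 (decimal)
Compute lcm(90, 27) = 270
270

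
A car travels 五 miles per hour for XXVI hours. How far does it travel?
Convert 五 (Chinese numeral) → 5 (decimal)
Convert XXVI (Roman numeral) → 10 + 10 + 5 + 1 = 26 (decimal)
Compute 5 × 26 = 130
130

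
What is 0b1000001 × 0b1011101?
Convert 0b1000001 (binary) → 64 + 1 = 65 (decimal)
Convert 0b1011101 (binary) → 64 + 16 + 8 + 4 + 1 = 93 (decimal)
Compute 65 × 93 = 6045
6045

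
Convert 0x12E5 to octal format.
Convert 0x12E5 (hexadecimal) → 1×4096 + 2×256 + 14×16 + 5 = 4837 (decimal)
Convert 4837 (decimal) → 4837 = 1×4096 + 1×512 + 3×64 + 4×8 + 5 → 0o11345 (octal)
0o11345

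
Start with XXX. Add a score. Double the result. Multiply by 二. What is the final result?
Convert XXX (Roman numeral) → 10 + 10 + 10 = 30 (decimal)
Start: 30
Convert a score (colloquial) → 20 (decimal)
30 + 20 = 50
50 × 2 = 100
Convert 二 (Chinese numeral) → 2 (decimal)
100 × 2 = 200
200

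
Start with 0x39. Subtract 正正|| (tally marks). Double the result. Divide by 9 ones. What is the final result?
Convert 0x39 (hexadecimal) → 3×16 + 9 = 57 (decimal)
Start: 57
Convert 正正|| (tally marks) → 5 + 5 + 2 = 12 (decimal)
57 - 12 = 45
45 × 2 = 90
Convert 9 ones (place-value notation) → 9 (decimal)
90 ÷ 9 = 10
10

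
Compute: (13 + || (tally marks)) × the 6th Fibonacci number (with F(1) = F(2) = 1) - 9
Convert || (tally marks) → 2 (decimal)
Convert the 6th Fibonacci number (with F(1) = F(2) = 1) (Fibonacci index) → 1, 1, 2, 3, 5, 8 → 8 (decimal)
Expression in decimal: (13 + 2) × 8 - 9
Parentheses first: 13 + 2 = 15
Multiply: 15 × 8 = 120
Subtract: 120 - 9 = 111
111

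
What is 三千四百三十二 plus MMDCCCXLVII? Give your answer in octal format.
Convert 三千四百三十二 (Chinese numeral) → 3×1000 + 4×100 + 3×10 + 2 = 3432 (decimal)
Convert MMDCCCXLVII (Roman numeral) → 1000 + 1000 + 500 + 100 + 100 + 100 + 40 + 5 + 1 + 1 = 2847 (decimal)
Compute 3432 + 2847 = 6279
Convert 6279 (decimal) → 6279 = 1×4096 + 4×512 + 2×64 + 7 → 0o14207 (octal)
0o14207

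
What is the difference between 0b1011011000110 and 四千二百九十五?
Convert 0b1011011000110 (binary) → 4096 + 1024 + 512 + 128 + 64 + 4 + 2 = 5830 (decimal)
Convert 四千二百九十五 (Chinese numeral) → 4×1000 + 2×100 + 9×10 + 5 = 4295 (decimal)
Difference: |5830 - 4295| = 1535
1535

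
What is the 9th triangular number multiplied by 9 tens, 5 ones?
Convert the 9th triangular number (triangular index) → 9×10/2 = 45 (decimal)
Convert 9 tens, 5 ones (place-value notation) → 9×10 + 5 = 95 (decimal)
Compute 45 × 95 = 4275
4275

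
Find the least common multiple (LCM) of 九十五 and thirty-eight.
Convert 九十五 (Chinese numeral) → 9×10 + 5 = 95 (decimal)
Convert thirty-eight (English words) → 38 (decimal)
Compute lcm(95, 38) = 190
190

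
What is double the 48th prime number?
The 48th prime number = 223
Compute 223 × 2 = 446
446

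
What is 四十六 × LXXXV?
Convert 四十六 (Chinese numeral) → 4×10 + 6 = 46 (decimal)
Convert LXXXV (Roman numeral) → 50 + 10 + 10 + 10 + 5 = 85 (decimal)
Compute 46 × 85 = 3910
3910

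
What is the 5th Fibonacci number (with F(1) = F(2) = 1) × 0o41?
Convert the 5th Fibonacci number (with F(1) = F(2) = 1) (Fibonacci index) → 1, 1, 2, 3, 5 → 5 (decimal)
Convert 0o41 (octal) → 4×8 + 1 = 33 (decimal)
Compute 5 × 33 = 165
165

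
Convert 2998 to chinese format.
Convert 2998 (decimal) → 2998 = 2×1000 + 9×100 + 9×10 + 8 → 二千九百九十八 (Chinese numeral)
二千九百九十八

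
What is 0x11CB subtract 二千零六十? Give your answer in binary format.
Convert 0x11CB (hexadecimal) → 1×4096 + 1×256 + 12×16 + 11 = 4555 (decimal)
Convert 二千零六十 (Chinese numeral) → 2×1000 + 6×10 = 2060 (decimal)
Compute 4555 - 2060 = 2495
Convert 2495 (decimal) → 2495 = 2048 + 256 + 128 + 32 + 16 + 8 + 4 + 2 + 1 → 0b100110111111 (binary)
0b100110111111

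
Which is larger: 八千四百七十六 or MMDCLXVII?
Convert 八千四百七十六 (Chinese numeral) → 8×1000 + 4×100 + 7×10 + 6 = 8476 (decimal)
Convert MMDCLXVII (Roman numeral) → 1000 + 1000 + 500 + 100 + 50 + 10 + 5 + 1 + 1 = 2667 (decimal)
Compare 8476 vs 2667: larger = 8476
8476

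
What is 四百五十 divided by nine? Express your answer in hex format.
Convert 四百五十 (Chinese numeral) → 4×100 + 5×10 = 450 (decimal)
Convert nine (English words) → 9 (decimal)
Compute 450 ÷ 9 = 50
Convert 50 (decimal) → 50 = 3×16 + 2 → 0x32 (hexadecimal)
0x32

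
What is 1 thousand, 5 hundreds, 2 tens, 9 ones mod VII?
Convert 1 thousand, 5 hundreds, 2 tens, 9 ones (place-value notation) → 1×1000 + 5×100 + 2×10 + 9 = 1529 (decimal)
Convert VII (Roman numeral) → 5 + 1 + 1 = 7 (decimal)
Compute 1529 mod 7 = 3
3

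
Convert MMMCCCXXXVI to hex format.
Convert MMMCCCXXXVI (Roman numeral) → 1000 + 1000 + 1000 + 100 + 100 + 100 + 10 + 10 + 10 + 5 + 1 = 3336 (decimal)
Convert 3336 (decimal) → 3336 = 13×256 + 8 → 0xD08 (hexadecimal)
0xD08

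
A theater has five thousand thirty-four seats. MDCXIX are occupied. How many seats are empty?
Convert five thousand thirty-four (English words) → 5×1000 + 34 = 5034 (decimal)
Convert MDCXIX (Roman numeral) → 1000 + 500 + 100 + 10 + 9 = 1619 (decimal)
Compute 5034 - 1619 = 3415
3415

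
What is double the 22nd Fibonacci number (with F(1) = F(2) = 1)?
The 22nd Fibonacci number (with F(1) = F(2) = 1) = 17711
Compute 17711 × 2 = 35422
35422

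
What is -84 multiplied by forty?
Convert forty (English words) → 40 (decimal)
Compute -84 × 40 = -3360
-3360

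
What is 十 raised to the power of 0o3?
Convert 十 (Chinese numeral) → 1×10 = 10 (decimal)
Convert 0o3 (octal) → 3 (decimal)
Compute 10 ^ 3 = 1000
1000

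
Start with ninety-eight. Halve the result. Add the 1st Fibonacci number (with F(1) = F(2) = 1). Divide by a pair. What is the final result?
Convert ninety-eight (English words) → 98 (decimal)
Start: 98
98 ÷ 2 = 49
Convert the 1st Fibonacci number (with F(1) = F(2) = 1) (Fibonacci index) → 1 (decimal)
49 + 1 = 50
Convert a pair (colloquial) → 2 (decimal)
50 ÷ 2 = 25
25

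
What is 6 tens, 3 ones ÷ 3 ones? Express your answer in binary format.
Convert 6 tens, 3 ones (place-value notation) → 6×10 + 3 = 63 (decimal)
Convert 3 ones (place-value notation) → 3 (decimal)
Compute 63 ÷ 3 = 21
Convert 21 (decimal) → 21 = 16 + 4 + 1 → 0b10101 (binary)
0b10101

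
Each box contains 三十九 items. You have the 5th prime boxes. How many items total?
Convert 三十九 (Chinese numeral) → 3×10 + 9 = 39 (decimal)
Convert the 5th prime (prime index) → 11 (decimal)
Compute 39 × 11 = 429
429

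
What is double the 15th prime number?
The 15th prime number = 47
Compute 47 × 2 = 94
94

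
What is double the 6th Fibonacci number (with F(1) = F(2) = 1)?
The 6th Fibonacci number (with F(1) = F(2) = 1): 1, 1, 2, 3, 5, 8 → 8
Compute 8 × 2 = 16
16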